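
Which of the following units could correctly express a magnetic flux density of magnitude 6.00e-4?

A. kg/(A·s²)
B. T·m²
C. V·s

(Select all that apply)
A

magnetic flux density has SI base units: kg / (A * s^2)

Checking each option against kg / (A * s^2):
  A. kg/(A·s²): ✓ matches
  B. T·m²: ✗ does not match
  C. V·s: ✗ does not match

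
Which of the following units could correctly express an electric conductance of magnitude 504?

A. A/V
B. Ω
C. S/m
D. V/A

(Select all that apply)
A

electric conductance has SI base units: A^2 * s^3 / (kg * m^2)

Checking each option against A^2 * s^3 / (kg * m^2):
  A. A/V: ✓ matches
  B. Ω: ✗ does not match
  C. S/m: ✗ does not match
  D. V/A: ✗ does not match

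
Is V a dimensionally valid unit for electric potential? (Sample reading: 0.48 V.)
Yes

electric potential has SI base units: kg * m^2 / (A * s^3)
V reduces to the same SI base units, so it is a valid unit for electric potential.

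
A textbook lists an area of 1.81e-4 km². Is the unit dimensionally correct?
Yes

area has SI base units: m^2
km² reduces to the same SI base units, so it is a valid unit for area.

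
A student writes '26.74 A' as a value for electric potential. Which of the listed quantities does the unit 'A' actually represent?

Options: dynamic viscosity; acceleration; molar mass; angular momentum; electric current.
electric current

electric potential should have units dimensionally equivalent to kg * m^2 / (A * s^3) (e.g. V).
The given unit 'A' reduces to A. Of the listed options, that is the dimensionality of electric current.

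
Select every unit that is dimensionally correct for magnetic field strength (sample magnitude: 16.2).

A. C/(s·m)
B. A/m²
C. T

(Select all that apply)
A

magnetic field strength has SI base units: A / m

Checking each option against A / m:
  A. C/(s·m): ✓ matches
  B. A/m²: ✗ does not match
  C. T: ✗ does not match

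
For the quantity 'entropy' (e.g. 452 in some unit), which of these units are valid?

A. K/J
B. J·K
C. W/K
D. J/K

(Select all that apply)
D

entropy has SI base units: kg * m^2 / (s^2 * K)

Checking each option against kg * m^2 / (s^2 * K):
  A. K/J: ✗ does not match
  B. J·K: ✗ does not match
  C. W/K: ✗ does not match
  D. J/K: ✓ matches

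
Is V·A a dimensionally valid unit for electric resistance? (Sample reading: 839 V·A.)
No

electric resistance has SI base units: kg * m^2 / (A^2 * s^3)
V·A does NOT reduce to kg * m^2 / (A^2 * s^3); a valid unit for electric resistance would be e.g. Ω.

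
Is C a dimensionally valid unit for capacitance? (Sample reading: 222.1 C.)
No

capacitance has SI base units: A^2 * s^4 / (kg * m^2)
C does NOT reduce to A^2 * s^4 / (kg * m^2); a valid unit for capacitance would be e.g. F.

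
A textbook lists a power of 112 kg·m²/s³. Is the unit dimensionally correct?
Yes

power has SI base units: kg * m^2 / s^3
kg·m²/s³ reduces to the same SI base units, so it is a valid unit for power.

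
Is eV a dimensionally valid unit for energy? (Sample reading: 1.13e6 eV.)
Yes

energy has SI base units: kg * m^2 / s^2
eV reduces to the same SI base units, so it is a valid unit for energy.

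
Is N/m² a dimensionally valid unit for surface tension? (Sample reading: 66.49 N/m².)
No

surface tension has SI base units: kg / s^2
N/m² does NOT reduce to kg / s^2; a valid unit for surface tension would be e.g. N/m.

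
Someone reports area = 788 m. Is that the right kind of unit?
No

area has SI base units: m^2
m does NOT reduce to m^2; a valid unit for area would be e.g. m².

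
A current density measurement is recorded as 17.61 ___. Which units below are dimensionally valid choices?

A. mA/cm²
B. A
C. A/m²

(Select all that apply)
A, C

current density has SI base units: A / m^2

Checking each option against A / m^2:
  A. mA/cm²: ✓ matches
  B. A: ✗ does not match
  C. A/m²: ✓ matches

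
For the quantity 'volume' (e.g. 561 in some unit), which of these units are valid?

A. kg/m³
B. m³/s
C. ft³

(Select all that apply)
C

volume has SI base units: m^3

Checking each option against m^3:
  A. kg/m³: ✗ does not match
  B. m³/s: ✗ does not match
  C. ft³: ✓ matches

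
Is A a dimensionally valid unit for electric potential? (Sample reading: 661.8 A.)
No

electric potential has SI base units: kg * m^2 / (A * s^3)
A does NOT reduce to kg * m^2 / (A * s^3); a valid unit for electric potential would be e.g. V.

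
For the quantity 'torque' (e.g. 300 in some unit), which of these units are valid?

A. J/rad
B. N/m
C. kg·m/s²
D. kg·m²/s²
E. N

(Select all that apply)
A, D

torque has SI base units: kg * m^2 / s^2

Checking each option against kg * m^2 / s^2:
  A. J/rad: ✓ matches
  B. N/m: ✗ does not match
  C. kg·m/s²: ✗ does not match
  D. kg·m²/s²: ✓ matches
  E. N: ✗ does not match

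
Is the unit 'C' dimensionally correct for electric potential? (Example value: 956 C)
No

electric potential has SI base units: kg * m^2 / (A * s^3)
C does NOT reduce to kg * m^2 / (A * s^3); a valid unit for electric potential would be e.g. V.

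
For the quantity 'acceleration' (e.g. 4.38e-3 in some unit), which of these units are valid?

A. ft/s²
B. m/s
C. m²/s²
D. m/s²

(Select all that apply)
A, D

acceleration has SI base units: m / s^2

Checking each option against m / s^2:
  A. ft/s²: ✓ matches
  B. m/s: ✗ does not match
  C. m²/s²: ✗ does not match
  D. m/s²: ✓ matches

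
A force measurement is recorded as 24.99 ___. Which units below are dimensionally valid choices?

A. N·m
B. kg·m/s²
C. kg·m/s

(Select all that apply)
B

force has SI base units: kg * m / s^2

Checking each option against kg * m / s^2:
  A. N·m: ✗ does not match
  B. kg·m/s²: ✓ matches
  C. kg·m/s: ✗ does not match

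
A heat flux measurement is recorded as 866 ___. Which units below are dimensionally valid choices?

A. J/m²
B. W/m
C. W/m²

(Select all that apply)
C

heat flux has SI base units: kg / s^3

Checking each option against kg / s^3:
  A. J/m²: ✗ does not match
  B. W/m: ✗ does not match
  C. W/m²: ✓ matches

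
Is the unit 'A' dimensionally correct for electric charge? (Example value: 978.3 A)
No

electric charge has SI base units: A * s
A does NOT reduce to A * s; a valid unit for electric charge would be e.g. C.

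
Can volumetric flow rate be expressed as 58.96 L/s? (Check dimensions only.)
Yes

volumetric flow rate has SI base units: m^3 / s
L/s reduces to the same SI base units, so it is a valid unit for volumetric flow rate.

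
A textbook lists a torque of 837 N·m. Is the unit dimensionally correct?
Yes

torque has SI base units: kg * m^2 / s^2
N·m reduces to the same SI base units, so it is a valid unit for torque.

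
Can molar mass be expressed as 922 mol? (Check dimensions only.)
No

molar mass has SI base units: kg / mol
mol does NOT reduce to kg / mol; a valid unit for molar mass would be e.g. kg/mol.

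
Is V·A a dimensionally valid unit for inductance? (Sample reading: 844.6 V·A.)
No

inductance has SI base units: kg * m^2 / (A^2 * s^2)
V·A does NOT reduce to kg * m^2 / (A^2 * s^2); a valid unit for inductance would be e.g. H.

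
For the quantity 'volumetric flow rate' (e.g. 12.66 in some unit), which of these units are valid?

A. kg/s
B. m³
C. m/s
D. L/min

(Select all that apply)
D

volumetric flow rate has SI base units: m^3 / s

Checking each option against m^3 / s:
  A. kg/s: ✗ does not match
  B. m³: ✗ does not match
  C. m/s: ✗ does not match
  D. L/min: ✓ matches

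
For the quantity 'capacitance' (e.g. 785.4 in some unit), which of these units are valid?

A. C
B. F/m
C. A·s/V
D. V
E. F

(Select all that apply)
C, E

capacitance has SI base units: A^2 * s^4 / (kg * m^2)

Checking each option against A^2 * s^4 / (kg * m^2):
  A. C: ✗ does not match
  B. F/m: ✗ does not match
  C. A·s/V: ✓ matches
  D. V: ✗ does not match
  E. F: ✓ matches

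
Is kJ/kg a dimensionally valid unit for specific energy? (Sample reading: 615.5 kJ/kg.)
Yes

specific energy has SI base units: m^2 / s^2
kJ/kg reduces to the same SI base units, so it is a valid unit for specific energy.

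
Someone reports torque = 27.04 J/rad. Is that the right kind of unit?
Yes

torque has SI base units: kg * m^2 / s^2
J/rad reduces to the same SI base units, so it is a valid unit for torque.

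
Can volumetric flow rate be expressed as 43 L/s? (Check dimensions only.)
Yes

volumetric flow rate has SI base units: m^3 / s
L/s reduces to the same SI base units, so it is a valid unit for volumetric flow rate.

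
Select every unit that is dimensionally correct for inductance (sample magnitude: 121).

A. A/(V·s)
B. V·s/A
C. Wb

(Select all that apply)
B

inductance has SI base units: kg * m^2 / (A^2 * s^2)

Checking each option against kg * m^2 / (A^2 * s^2):
  A. A/(V·s): ✗ does not match
  B. V·s/A: ✓ matches
  C. Wb: ✗ does not match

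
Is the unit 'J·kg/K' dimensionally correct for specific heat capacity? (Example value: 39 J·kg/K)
No

specific heat capacity has SI base units: m^2 / (s^2 * K)
J·kg/K does NOT reduce to m^2 / (s^2 * K); a valid unit for specific heat capacity would be e.g. J/(kg·K).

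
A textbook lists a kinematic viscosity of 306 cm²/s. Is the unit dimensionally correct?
Yes

kinematic viscosity has SI base units: m^2 / s
cm²/s reduces to the same SI base units, so it is a valid unit for kinematic viscosity.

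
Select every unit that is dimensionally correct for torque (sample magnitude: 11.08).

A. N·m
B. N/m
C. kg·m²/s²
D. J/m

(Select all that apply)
A, C

torque has SI base units: kg * m^2 / s^2

Checking each option against kg * m^2 / s^2:
  A. N·m: ✓ matches
  B. N/m: ✗ does not match
  C. kg·m²/s²: ✓ matches
  D. J/m: ✗ does not match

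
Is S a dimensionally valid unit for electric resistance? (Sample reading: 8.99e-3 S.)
No

electric resistance has SI base units: kg * m^2 / (A^2 * s^3)
S does NOT reduce to kg * m^2 / (A^2 * s^3); a valid unit for electric resistance would be e.g. Ω.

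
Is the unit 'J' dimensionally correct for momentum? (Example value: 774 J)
No

momentum has SI base units: kg * m / s
J does NOT reduce to kg * m / s; a valid unit for momentum would be e.g. kg·m/s.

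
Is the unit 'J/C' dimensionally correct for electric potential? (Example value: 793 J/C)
Yes

electric potential has SI base units: kg * m^2 / (A * s^3)
J/C reduces to the same SI base units, so it is a valid unit for electric potential.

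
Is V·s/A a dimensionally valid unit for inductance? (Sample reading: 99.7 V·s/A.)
Yes

inductance has SI base units: kg * m^2 / (A^2 * s^2)
V·s/A reduces to the same SI base units, so it is a valid unit for inductance.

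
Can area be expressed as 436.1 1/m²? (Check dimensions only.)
No

area has SI base units: m^2
1/m² does NOT reduce to m^2; a valid unit for area would be e.g. m².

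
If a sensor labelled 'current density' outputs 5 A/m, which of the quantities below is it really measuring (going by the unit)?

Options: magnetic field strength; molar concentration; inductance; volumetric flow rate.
magnetic field strength

current density should have units dimensionally equivalent to A / m^2 (e.g. A/m²).
The given unit 'A/m' reduces to A / m. Of the listed options, that is the dimensionality of magnetic field strength.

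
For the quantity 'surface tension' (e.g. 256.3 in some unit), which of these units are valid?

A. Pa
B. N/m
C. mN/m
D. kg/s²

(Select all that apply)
B, C, D

surface tension has SI base units: kg / s^2

Checking each option against kg / s^2:
  A. Pa: ✗ does not match
  B. N/m: ✓ matches
  C. mN/m: ✓ matches
  D. kg/s²: ✓ matches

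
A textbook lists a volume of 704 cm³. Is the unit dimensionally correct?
Yes

volume has SI base units: m^3
cm³ reduces to the same SI base units, so it is a valid unit for volume.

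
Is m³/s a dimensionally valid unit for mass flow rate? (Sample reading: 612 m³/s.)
No

mass flow rate has SI base units: kg / s
m³/s does NOT reduce to kg / s; a valid unit for mass flow rate would be e.g. kg/s.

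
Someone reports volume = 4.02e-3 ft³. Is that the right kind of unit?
Yes

volume has SI base units: m^3
ft³ reduces to the same SI base units, so it is a valid unit for volume.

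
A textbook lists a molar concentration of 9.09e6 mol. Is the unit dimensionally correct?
No

molar concentration has SI base units: mol / m^3
mol does NOT reduce to mol / m^3; a valid unit for molar concentration would be e.g. mol/m³.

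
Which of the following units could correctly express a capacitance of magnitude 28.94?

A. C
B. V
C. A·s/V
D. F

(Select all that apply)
C, D

capacitance has SI base units: A^2 * s^4 / (kg * m^2)

Checking each option against A^2 * s^4 / (kg * m^2):
  A. C: ✗ does not match
  B. V: ✗ does not match
  C. A·s/V: ✓ matches
  D. F: ✓ matches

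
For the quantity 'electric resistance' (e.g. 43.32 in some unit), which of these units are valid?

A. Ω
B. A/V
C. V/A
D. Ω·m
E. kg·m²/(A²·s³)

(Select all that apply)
A, C, E

electric resistance has SI base units: kg * m^2 / (A^2 * s^3)

Checking each option against kg * m^2 / (A^2 * s^3):
  A. Ω: ✓ matches
  B. A/V: ✗ does not match
  C. V/A: ✓ matches
  D. Ω·m: ✗ does not match
  E. kg·m²/(A²·s³): ✓ matches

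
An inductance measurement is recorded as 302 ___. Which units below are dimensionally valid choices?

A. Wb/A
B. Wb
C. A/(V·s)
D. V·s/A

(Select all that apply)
A, D

inductance has SI base units: kg * m^2 / (A^2 * s^2)

Checking each option against kg * m^2 / (A^2 * s^2):
  A. Wb/A: ✓ matches
  B. Wb: ✗ does not match
  C. A/(V·s): ✗ does not match
  D. V·s/A: ✓ matches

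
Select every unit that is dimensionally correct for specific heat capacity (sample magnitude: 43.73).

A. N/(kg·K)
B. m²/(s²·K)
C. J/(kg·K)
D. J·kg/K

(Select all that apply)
B, C

specific heat capacity has SI base units: m^2 / (s^2 * K)

Checking each option against m^2 / (s^2 * K):
  A. N/(kg·K): ✗ does not match
  B. m²/(s²·K): ✓ matches
  C. J/(kg·K): ✓ matches
  D. J·kg/K: ✗ does not match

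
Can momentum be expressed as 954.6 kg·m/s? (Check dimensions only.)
Yes

momentum has SI base units: kg * m / s
kg·m/s reduces to the same SI base units, so it is a valid unit for momentum.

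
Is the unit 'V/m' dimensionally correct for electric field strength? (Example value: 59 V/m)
Yes

electric field strength has SI base units: kg * m / (A * s^3)
V/m reduces to the same SI base units, so it is a valid unit for electric field strength.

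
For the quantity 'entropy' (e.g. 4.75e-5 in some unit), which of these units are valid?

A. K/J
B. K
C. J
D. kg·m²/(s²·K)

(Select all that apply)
D

entropy has SI base units: kg * m^2 / (s^2 * K)

Checking each option against kg * m^2 / (s^2 * K):
  A. K/J: ✗ does not match
  B. K: ✗ does not match
  C. J: ✗ does not match
  D. kg·m²/(s²·K): ✓ matches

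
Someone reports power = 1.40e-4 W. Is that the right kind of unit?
Yes

power has SI base units: kg * m^2 / s^3
W reduces to the same SI base units, so it is a valid unit for power.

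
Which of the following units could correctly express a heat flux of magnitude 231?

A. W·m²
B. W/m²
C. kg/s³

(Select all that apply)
B, C

heat flux has SI base units: kg / s^3

Checking each option against kg / s^3:
  A. W·m²: ✗ does not match
  B. W/m²: ✓ matches
  C. kg/s³: ✓ matches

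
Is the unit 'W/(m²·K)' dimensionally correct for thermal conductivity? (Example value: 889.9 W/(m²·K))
No

thermal conductivity has SI base units: kg * m / (s^3 * K)
W/(m²·K) does NOT reduce to kg * m / (s^3 * K); a valid unit for thermal conductivity would be e.g. W/(m·K).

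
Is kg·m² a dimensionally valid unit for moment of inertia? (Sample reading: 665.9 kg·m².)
Yes

moment of inertia has SI base units: kg * m^2
kg·m² reduces to the same SI base units, so it is a valid unit for moment of inertia.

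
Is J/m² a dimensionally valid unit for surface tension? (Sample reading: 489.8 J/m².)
Yes

surface tension has SI base units: kg / s^2
J/m² reduces to the same SI base units, so it is a valid unit for surface tension.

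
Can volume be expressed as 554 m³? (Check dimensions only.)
Yes

volume has SI base units: m^3
m³ reduces to the same SI base units, so it is a valid unit for volume.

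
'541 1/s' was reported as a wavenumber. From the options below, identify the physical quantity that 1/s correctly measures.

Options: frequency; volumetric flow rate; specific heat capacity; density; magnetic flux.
frequency

wavenumber should have units dimensionally equivalent to 1 / m (e.g. 1/m).
The given unit '1/s' reduces to 1 / s. Of the listed options, that is the dimensionality of frequency.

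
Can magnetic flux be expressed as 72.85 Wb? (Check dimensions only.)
Yes

magnetic flux has SI base units: kg * m^2 / (A * s^2)
Wb reduces to the same SI base units, so it is a valid unit for magnetic flux.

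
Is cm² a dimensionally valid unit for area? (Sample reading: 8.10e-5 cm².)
Yes

area has SI base units: m^2
cm² reduces to the same SI base units, so it is a valid unit for area.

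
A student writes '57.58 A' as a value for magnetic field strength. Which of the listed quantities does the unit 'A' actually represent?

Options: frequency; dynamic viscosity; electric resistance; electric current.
electric current

magnetic field strength should have units dimensionally equivalent to A / m (e.g. A/m).
The given unit 'A' reduces to A. Of the listed options, that is the dimensionality of electric current.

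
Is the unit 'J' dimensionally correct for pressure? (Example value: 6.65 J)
No

pressure has SI base units: kg / (m * s^2)
J does NOT reduce to kg / (m * s^2); a valid unit for pressure would be e.g. Pa.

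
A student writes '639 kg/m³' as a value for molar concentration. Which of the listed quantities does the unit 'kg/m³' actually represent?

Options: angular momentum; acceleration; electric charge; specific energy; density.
density

molar concentration should have units dimensionally equivalent to mol / m^3 (e.g. mol/m³).
The given unit 'kg/m³' reduces to kg / m^3. Of the listed options, that is the dimensionality of density.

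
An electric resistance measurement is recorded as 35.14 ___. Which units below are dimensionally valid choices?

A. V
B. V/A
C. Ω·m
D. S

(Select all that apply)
B

electric resistance has SI base units: kg * m^2 / (A^2 * s^3)

Checking each option against kg * m^2 / (A^2 * s^3):
  A. V: ✗ does not match
  B. V/A: ✓ matches
  C. Ω·m: ✗ does not match
  D. S: ✗ does not match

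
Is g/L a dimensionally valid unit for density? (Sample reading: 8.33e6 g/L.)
Yes

density has SI base units: kg / m^3
g/L reduces to the same SI base units, so it is a valid unit for density.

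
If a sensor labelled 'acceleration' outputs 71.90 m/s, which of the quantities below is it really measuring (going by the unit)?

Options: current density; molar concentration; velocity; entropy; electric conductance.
velocity

acceleration should have units dimensionally equivalent to m / s^2 (e.g. m/s²).
The given unit 'm/s' reduces to m / s. Of the listed options, that is the dimensionality of velocity.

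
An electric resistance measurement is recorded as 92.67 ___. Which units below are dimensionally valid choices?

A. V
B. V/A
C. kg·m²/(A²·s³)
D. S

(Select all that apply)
B, C

electric resistance has SI base units: kg * m^2 / (A^2 * s^3)

Checking each option against kg * m^2 / (A^2 * s^3):
  A. V: ✗ does not match
  B. V/A: ✓ matches
  C. kg·m²/(A²·s³): ✓ matches
  D. S: ✗ does not match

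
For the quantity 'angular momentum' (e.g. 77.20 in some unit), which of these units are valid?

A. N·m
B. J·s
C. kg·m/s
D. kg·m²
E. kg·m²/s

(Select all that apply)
B, E

angular momentum has SI base units: kg * m^2 / s

Checking each option against kg * m^2 / s:
  A. N·m: ✗ does not match
  B. J·s: ✓ matches
  C. kg·m/s: ✗ does not match
  D. kg·m²: ✗ does not match
  E. kg·m²/s: ✓ matches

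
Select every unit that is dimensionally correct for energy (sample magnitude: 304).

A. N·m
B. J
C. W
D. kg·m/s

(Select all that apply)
A, B

energy has SI base units: kg * m^2 / s^2

Checking each option against kg * m^2 / s^2:
  A. N·m: ✓ matches
  B. J: ✓ matches
  C. W: ✗ does not match
  D. kg·m/s: ✗ does not match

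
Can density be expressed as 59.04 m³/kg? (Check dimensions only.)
No

density has SI base units: kg / m^3
m³/kg does NOT reduce to kg / m^3; a valid unit for density would be e.g. kg/m³.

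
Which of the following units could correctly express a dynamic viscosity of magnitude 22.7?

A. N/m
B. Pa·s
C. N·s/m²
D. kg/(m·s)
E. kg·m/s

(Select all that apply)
B, C, D

dynamic viscosity has SI base units: kg / (m * s)

Checking each option against kg / (m * s):
  A. N/m: ✗ does not match
  B. Pa·s: ✓ matches
  C. N·s/m²: ✓ matches
  D. kg/(m·s): ✓ matches
  E. kg·m/s: ✗ does not match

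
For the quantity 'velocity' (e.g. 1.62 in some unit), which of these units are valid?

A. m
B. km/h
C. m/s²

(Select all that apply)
B

velocity has SI base units: m / s

Checking each option against m / s:
  A. m: ✗ does not match
  B. km/h: ✓ matches
  C. m/s²: ✗ does not match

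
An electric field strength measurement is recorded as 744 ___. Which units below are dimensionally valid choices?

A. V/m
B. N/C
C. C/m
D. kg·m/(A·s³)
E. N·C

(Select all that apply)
A, B, D

electric field strength has SI base units: kg * m / (A * s^3)

Checking each option against kg * m / (A * s^3):
  A. V/m: ✓ matches
  B. N/C: ✓ matches
  C. C/m: ✗ does not match
  D. kg·m/(A·s³): ✓ matches
  E. N·C: ✗ does not match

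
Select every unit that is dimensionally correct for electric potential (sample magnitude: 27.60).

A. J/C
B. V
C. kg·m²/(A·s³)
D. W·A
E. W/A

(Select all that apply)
A, B, C, E

electric potential has SI base units: kg * m^2 / (A * s^3)

Checking each option against kg * m^2 / (A * s^3):
  A. J/C: ✓ matches
  B. V: ✓ matches
  C. kg·m²/(A·s³): ✓ matches
  D. W·A: ✗ does not match
  E. W/A: ✓ matches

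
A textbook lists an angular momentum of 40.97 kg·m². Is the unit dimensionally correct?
No

angular momentum has SI base units: kg * m^2 / s
kg·m² does NOT reduce to kg * m^2 / s; a valid unit for angular momentum would be e.g. kg·m²/s.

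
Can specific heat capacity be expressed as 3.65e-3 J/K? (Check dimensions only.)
No

specific heat capacity has SI base units: m^2 / (s^2 * K)
J/K does NOT reduce to m^2 / (s^2 * K); a valid unit for specific heat capacity would be e.g. J/(kg·K).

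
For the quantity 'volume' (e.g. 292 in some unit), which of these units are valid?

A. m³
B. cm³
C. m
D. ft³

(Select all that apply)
A, B, D

volume has SI base units: m^3

Checking each option against m^3:
  A. m³: ✓ matches
  B. cm³: ✓ matches
  C. m: ✗ does not match
  D. ft³: ✓ matches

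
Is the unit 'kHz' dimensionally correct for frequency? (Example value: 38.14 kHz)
Yes

frequency has SI base units: 1 / s
kHz reduces to the same SI base units, so it is a valid unit for frequency.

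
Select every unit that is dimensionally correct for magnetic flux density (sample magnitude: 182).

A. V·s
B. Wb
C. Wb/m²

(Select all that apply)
C

magnetic flux density has SI base units: kg / (A * s^2)

Checking each option against kg / (A * s^2):
  A. V·s: ✗ does not match
  B. Wb: ✗ does not match
  C. Wb/m²: ✓ matches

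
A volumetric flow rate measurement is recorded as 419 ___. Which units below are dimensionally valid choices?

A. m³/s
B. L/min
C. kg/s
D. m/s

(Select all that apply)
A, B

volumetric flow rate has SI base units: m^3 / s

Checking each option against m^3 / s:
  A. m³/s: ✓ matches
  B. L/min: ✓ matches
  C. kg/s: ✗ does not match
  D. m/s: ✗ does not match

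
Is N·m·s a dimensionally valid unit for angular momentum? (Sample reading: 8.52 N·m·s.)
Yes

angular momentum has SI base units: kg * m^2 / s
N·m·s reduces to the same SI base units, so it is a valid unit for angular momentum.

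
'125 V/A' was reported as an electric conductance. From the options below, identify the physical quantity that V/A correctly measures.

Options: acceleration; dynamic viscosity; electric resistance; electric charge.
electric resistance

electric conductance should have units dimensionally equivalent to A^2 * s^3 / (kg * m^2) (e.g. S).
The given unit 'V/A' reduces to kg * m^2 / (A^2 * s^3). Of the listed options, that is the dimensionality of electric resistance.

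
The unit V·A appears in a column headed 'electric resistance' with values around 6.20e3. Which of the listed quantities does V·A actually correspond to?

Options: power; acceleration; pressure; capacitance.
power

electric resistance should have units dimensionally equivalent to kg * m^2 / (A^2 * s^3) (e.g. Ω).
The given unit 'V·A' reduces to kg * m^2 / s^3. Of the listed options, that is the dimensionality of power.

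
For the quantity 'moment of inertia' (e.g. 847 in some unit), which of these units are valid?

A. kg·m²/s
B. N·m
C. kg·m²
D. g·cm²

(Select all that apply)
C, D

moment of inertia has SI base units: kg * m^2

Checking each option against kg * m^2:
  A. kg·m²/s: ✗ does not match
  B. N·m: ✗ does not match
  C. kg·m²: ✓ matches
  D. g·cm²: ✓ matches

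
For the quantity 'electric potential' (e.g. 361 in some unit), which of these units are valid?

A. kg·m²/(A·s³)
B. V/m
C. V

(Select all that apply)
A, C

electric potential has SI base units: kg * m^2 / (A * s^3)

Checking each option against kg * m^2 / (A * s^3):
  A. kg·m²/(A·s³): ✓ matches
  B. V/m: ✗ does not match
  C. V: ✓ matches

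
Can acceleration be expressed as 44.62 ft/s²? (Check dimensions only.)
Yes

acceleration has SI base units: m / s^2
ft/s² reduces to the same SI base units, so it is a valid unit for acceleration.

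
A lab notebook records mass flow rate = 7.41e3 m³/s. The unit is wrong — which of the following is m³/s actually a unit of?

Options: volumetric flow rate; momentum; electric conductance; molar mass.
volumetric flow rate

mass flow rate should have units dimensionally equivalent to kg / s (e.g. kg/s).
The given unit 'm³/s' reduces to m^3 / s. Of the listed options, that is the dimensionality of volumetric flow rate.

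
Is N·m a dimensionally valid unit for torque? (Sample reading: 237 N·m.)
Yes

torque has SI base units: kg * m^2 / s^2
N·m reduces to the same SI base units, so it is a valid unit for torque.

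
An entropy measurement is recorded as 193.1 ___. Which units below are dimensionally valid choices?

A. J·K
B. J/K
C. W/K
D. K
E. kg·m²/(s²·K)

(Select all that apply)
B, E

entropy has SI base units: kg * m^2 / (s^2 * K)

Checking each option against kg * m^2 / (s^2 * K):
  A. J·K: ✗ does not match
  B. J/K: ✓ matches
  C. W/K: ✗ does not match
  D. K: ✗ does not match
  E. kg·m²/(s²·K): ✓ matches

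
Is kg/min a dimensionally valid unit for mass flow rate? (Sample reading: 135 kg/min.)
Yes

mass flow rate has SI base units: kg / s
kg/min reduces to the same SI base units, so it is a valid unit for mass flow rate.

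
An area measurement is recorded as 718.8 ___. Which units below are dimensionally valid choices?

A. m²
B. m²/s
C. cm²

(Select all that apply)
A, C

area has SI base units: m^2

Checking each option against m^2:
  A. m²: ✓ matches
  B. m²/s: ✗ does not match
  C. cm²: ✓ matches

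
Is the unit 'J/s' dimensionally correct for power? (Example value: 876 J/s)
Yes

power has SI base units: kg * m^2 / s^3
J/s reduces to the same SI base units, so it is a valid unit for power.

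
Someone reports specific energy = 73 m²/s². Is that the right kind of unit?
Yes

specific energy has SI base units: m^2 / s^2
m²/s² reduces to the same SI base units, so it is a valid unit for specific energy.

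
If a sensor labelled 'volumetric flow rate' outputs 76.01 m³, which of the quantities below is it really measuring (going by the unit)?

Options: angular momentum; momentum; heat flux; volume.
volume

volumetric flow rate should have units dimensionally equivalent to m^3 / s (e.g. m³/s).
The given unit 'm³' reduces to m^3. Of the listed options, that is the dimensionality of volume.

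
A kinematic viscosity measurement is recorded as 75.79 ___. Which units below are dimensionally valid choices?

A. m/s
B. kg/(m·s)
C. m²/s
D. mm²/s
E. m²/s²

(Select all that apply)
C, D

kinematic viscosity has SI base units: m^2 / s

Checking each option against m^2 / s:
  A. m/s: ✗ does not match
  B. kg/(m·s): ✗ does not match
  C. m²/s: ✓ matches
  D. mm²/s: ✓ matches
  E. m²/s²: ✗ does not match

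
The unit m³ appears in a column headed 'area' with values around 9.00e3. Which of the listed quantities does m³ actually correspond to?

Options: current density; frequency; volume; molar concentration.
volume

area should have units dimensionally equivalent to m^2 (e.g. m²).
The given unit 'm³' reduces to m^3. Of the listed options, that is the dimensionality of volume.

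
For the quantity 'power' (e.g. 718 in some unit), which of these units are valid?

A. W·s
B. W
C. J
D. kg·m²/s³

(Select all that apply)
B, D

power has SI base units: kg * m^2 / s^3

Checking each option against kg * m^2 / s^3:
  A. W·s: ✗ does not match
  B. W: ✓ matches
  C. J: ✗ does not match
  D. kg·m²/s³: ✓ matches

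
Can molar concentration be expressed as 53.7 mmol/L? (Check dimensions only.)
Yes

molar concentration has SI base units: mol / m^3
mmol/L reduces to the same SI base units, so it is a valid unit for molar concentration.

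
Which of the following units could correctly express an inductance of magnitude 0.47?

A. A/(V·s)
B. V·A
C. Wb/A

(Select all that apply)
C

inductance has SI base units: kg * m^2 / (A^2 * s^2)

Checking each option against kg * m^2 / (A^2 * s^2):
  A. A/(V·s): ✗ does not match
  B. V·A: ✗ does not match
  C. Wb/A: ✓ matches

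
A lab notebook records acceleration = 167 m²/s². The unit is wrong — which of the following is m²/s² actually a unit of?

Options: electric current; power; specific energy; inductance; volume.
specific energy

acceleration should have units dimensionally equivalent to m / s^2 (e.g. m/s²).
The given unit 'm²/s²' reduces to m^2 / s^2. Of the listed options, that is the dimensionality of specific energy.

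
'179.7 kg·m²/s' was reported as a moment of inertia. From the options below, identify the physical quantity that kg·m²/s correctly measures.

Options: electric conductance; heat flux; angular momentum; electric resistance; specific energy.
angular momentum

moment of inertia should have units dimensionally equivalent to kg * m^2 (e.g. kg·m²).
The given unit 'kg·m²/s' reduces to kg * m^2 / s. Of the listed options, that is the dimensionality of angular momentum.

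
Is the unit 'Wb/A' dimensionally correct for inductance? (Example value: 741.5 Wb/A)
Yes

inductance has SI base units: kg * m^2 / (A^2 * s^2)
Wb/A reduces to the same SI base units, so it is a valid unit for inductance.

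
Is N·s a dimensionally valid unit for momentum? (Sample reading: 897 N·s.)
Yes

momentum has SI base units: kg * m / s
N·s reduces to the same SI base units, so it is a valid unit for momentum.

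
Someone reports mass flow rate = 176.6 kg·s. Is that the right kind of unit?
No

mass flow rate has SI base units: kg / s
kg·s does NOT reduce to kg / s; a valid unit for mass flow rate would be e.g. kg/s.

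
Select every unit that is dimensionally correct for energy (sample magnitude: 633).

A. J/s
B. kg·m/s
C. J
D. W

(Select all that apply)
C

energy has SI base units: kg * m^2 / s^2

Checking each option against kg * m^2 / s^2:
  A. J/s: ✗ does not match
  B. kg·m/s: ✗ does not match
  C. J: ✓ matches
  D. W: ✗ does not match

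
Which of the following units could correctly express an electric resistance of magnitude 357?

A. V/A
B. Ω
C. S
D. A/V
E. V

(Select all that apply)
A, B

electric resistance has SI base units: kg * m^2 / (A^2 * s^3)

Checking each option against kg * m^2 / (A^2 * s^3):
  A. V/A: ✓ matches
  B. Ω: ✓ matches
  C. S: ✗ does not match
  D. A/V: ✗ does not match
  E. V: ✗ does not match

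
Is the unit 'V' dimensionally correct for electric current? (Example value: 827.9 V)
No

electric current has SI base units: A
V does NOT reduce to A; a valid unit for electric current would be e.g. A.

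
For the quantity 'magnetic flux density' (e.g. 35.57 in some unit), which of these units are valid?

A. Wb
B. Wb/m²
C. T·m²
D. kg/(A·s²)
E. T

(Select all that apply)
B, D, E

magnetic flux density has SI base units: kg / (A * s^2)

Checking each option against kg / (A * s^2):
  A. Wb: ✗ does not match
  B. Wb/m²: ✓ matches
  C. T·m²: ✗ does not match
  D. kg/(A·s²): ✓ matches
  E. T: ✓ matches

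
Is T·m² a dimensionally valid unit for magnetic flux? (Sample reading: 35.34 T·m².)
Yes

magnetic flux has SI base units: kg * m^2 / (A * s^2)
T·m² reduces to the same SI base units, so it is a valid unit for magnetic flux.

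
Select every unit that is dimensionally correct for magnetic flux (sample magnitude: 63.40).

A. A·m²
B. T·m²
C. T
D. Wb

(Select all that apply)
B, D

magnetic flux has SI base units: kg * m^2 / (A * s^2)

Checking each option against kg * m^2 / (A * s^2):
  A. A·m²: ✗ does not match
  B. T·m²: ✓ matches
  C. T: ✗ does not match
  D. Wb: ✓ matches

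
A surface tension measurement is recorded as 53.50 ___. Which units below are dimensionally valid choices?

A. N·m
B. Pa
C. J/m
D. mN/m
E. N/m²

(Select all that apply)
D

surface tension has SI base units: kg / s^2

Checking each option against kg / s^2:
  A. N·m: ✗ does not match
  B. Pa: ✗ does not match
  C. J/m: ✗ does not match
  D. mN/m: ✓ matches
  E. N/m²: ✗ does not match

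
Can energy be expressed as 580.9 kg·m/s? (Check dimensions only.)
No

energy has SI base units: kg * m^2 / s^2
kg·m/s does NOT reduce to kg * m^2 / s^2; a valid unit for energy would be e.g. J.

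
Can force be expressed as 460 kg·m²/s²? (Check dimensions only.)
No

force has SI base units: kg * m / s^2
kg·m²/s² does NOT reduce to kg * m / s^2; a valid unit for force would be e.g. N.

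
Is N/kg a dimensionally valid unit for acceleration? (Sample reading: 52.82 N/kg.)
Yes

acceleration has SI base units: m / s^2
N/kg reduces to the same SI base units, so it is a valid unit for acceleration.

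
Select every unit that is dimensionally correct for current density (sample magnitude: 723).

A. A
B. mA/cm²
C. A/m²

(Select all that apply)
B, C

current density has SI base units: A / m^2

Checking each option against A / m^2:
  A. A: ✗ does not match
  B. mA/cm²: ✓ matches
  C. A/m²: ✓ matches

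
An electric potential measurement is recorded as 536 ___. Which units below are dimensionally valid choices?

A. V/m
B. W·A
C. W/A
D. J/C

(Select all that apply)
C, D

electric potential has SI base units: kg * m^2 / (A * s^3)

Checking each option against kg * m^2 / (A * s^3):
  A. V/m: ✗ does not match
  B. W·A: ✗ does not match
  C. W/A: ✓ matches
  D. J/C: ✓ matches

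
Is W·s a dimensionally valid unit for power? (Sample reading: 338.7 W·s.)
No

power has SI base units: kg * m^2 / s^3
W·s does NOT reduce to kg * m^2 / s^3; a valid unit for power would be e.g. W.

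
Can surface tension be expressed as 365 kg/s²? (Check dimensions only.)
Yes

surface tension has SI base units: kg / s^2
kg/s² reduces to the same SI base units, so it is a valid unit for surface tension.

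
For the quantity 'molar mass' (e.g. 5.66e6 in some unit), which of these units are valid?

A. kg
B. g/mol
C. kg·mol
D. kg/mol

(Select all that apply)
B, D

molar mass has SI base units: kg / mol

Checking each option against kg / mol:
  A. kg: ✗ does not match
  B. g/mol: ✓ matches
  C. kg·mol: ✗ does not match
  D. kg/mol: ✓ matches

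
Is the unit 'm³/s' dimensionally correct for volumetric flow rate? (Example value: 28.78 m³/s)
Yes

volumetric flow rate has SI base units: m^3 / s
m³/s reduces to the same SI base units, so it is a valid unit for volumetric flow rate.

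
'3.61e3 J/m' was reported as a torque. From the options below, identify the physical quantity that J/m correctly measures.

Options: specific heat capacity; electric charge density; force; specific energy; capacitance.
force

torque should have units dimensionally equivalent to kg * m^2 / s^2 (e.g. N·m).
The given unit 'J/m' reduces to kg * m / s^2. Of the listed options, that is the dimensionality of force.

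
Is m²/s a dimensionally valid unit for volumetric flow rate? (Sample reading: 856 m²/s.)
No

volumetric flow rate has SI base units: m^3 / s
m²/s does NOT reduce to m^3 / s; a valid unit for volumetric flow rate would be e.g. m³/s.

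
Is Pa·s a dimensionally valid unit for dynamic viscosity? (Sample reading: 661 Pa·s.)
Yes

dynamic viscosity has SI base units: kg / (m * s)
Pa·s reduces to the same SI base units, so it is a valid unit for dynamic viscosity.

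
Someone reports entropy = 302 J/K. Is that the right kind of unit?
Yes

entropy has SI base units: kg * m^2 / (s^2 * K)
J/K reduces to the same SI base units, so it is a valid unit for entropy.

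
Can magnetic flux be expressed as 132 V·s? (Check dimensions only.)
Yes

magnetic flux has SI base units: kg * m^2 / (A * s^2)
V·s reduces to the same SI base units, so it is a valid unit for magnetic flux.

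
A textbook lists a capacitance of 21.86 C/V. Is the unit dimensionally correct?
Yes

capacitance has SI base units: A^2 * s^4 / (kg * m^2)
C/V reduces to the same SI base units, so it is a valid unit for capacitance.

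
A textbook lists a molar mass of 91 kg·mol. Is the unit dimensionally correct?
No

molar mass has SI base units: kg / mol
kg·mol does NOT reduce to kg / mol; a valid unit for molar mass would be e.g. kg/mol.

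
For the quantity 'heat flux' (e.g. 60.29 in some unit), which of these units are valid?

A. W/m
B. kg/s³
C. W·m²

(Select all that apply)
B

heat flux has SI base units: kg / s^3

Checking each option against kg / s^3:
  A. W/m: ✗ does not match
  B. kg/s³: ✓ matches
  C. W·m²: ✗ does not match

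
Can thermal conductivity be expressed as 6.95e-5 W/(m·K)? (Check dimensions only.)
Yes

thermal conductivity has SI base units: kg * m / (s^3 * K)
W/(m·K) reduces to the same SI base units, so it is a valid unit for thermal conductivity.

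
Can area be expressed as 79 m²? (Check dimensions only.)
Yes

area has SI base units: m^2
m² reduces to the same SI base units, so it is a valid unit for area.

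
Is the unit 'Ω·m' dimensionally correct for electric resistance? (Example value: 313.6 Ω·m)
No

electric resistance has SI base units: kg * m^2 / (A^2 * s^3)
Ω·m does NOT reduce to kg * m^2 / (A^2 * s^3); a valid unit for electric resistance would be e.g. Ω.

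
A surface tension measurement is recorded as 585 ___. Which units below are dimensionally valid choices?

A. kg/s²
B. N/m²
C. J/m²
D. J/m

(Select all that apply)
A, C

surface tension has SI base units: kg / s^2

Checking each option against kg / s^2:
  A. kg/s²: ✓ matches
  B. N/m²: ✗ does not match
  C. J/m²: ✓ matches
  D. J/m: ✗ does not match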